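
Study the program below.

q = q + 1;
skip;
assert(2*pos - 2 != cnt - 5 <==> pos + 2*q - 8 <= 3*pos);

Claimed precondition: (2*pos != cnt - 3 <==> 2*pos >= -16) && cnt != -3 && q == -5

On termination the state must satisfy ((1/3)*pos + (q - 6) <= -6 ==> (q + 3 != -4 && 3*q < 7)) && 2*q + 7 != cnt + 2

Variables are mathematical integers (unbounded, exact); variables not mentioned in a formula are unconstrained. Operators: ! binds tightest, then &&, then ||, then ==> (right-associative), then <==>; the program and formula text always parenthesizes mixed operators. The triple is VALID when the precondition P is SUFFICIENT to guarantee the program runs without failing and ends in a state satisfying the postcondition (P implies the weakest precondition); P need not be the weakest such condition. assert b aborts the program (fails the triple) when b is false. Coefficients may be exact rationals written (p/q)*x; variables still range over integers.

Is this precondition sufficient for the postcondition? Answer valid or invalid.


Working backward. After the program, the postcondition ((1/3)*pos + (q - 6) <= -6 ==> (q + 3 != -4 && 3*q < 7)) && 2*q + 7 != cnt + 2 must hold; in canonical form it is ((1/3)*pos + q <= 0 ==> (q != -7 && 3*q < 7)) && 2*q != cnt - 5.
Before assert 2*pos - 2 != cnt - 5 <==> pos + 2*q - 8 <= 3*pos: (2*pos != cnt - 3 <==> 2*q <= 2*pos + 8) && ((1/3)*pos + q <= 0 ==> (q != -7 && 3*q < 7)) && 2*q != cnt - 5
Before skip: (2*pos != cnt - 3 <==> 2*q <= 2*pos + 8) && ((1/3)*pos + q <= 0 ==> (q != -7 && 3*q < 7)) && 2*q != cnt - 5
Before q := q + 1: (2*pos != cnt - 3 <==> 2*q <= 2*pos + 6) && ((1/3)*pos + q <= -1 ==> (q != -8 && 3*q < 4)) && 2*q != cnt - 7
The weakest precondition is (2*pos != cnt - 3 <==> 2*q <= 2*pos + 6) && ((1/3)*pos + q <= -1 ==> (q != -8 && 3*q < 4)) && 2*q != cnt - 7.
Check whether (2*pos != cnt - 3 <==> 2*pos >= -16) && cnt != -3 && q == -5 implies it.
Every state satisfying the precondition satisfies the weakest precondition: the implication holds.
Answer: valid


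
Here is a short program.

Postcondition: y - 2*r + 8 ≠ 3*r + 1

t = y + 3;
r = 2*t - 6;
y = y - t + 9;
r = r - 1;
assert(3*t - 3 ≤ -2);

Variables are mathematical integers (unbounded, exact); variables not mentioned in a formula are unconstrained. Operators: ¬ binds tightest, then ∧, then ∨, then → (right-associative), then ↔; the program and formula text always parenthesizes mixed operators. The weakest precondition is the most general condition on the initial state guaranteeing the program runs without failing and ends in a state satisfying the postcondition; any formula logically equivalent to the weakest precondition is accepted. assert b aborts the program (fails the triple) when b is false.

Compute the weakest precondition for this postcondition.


Working backward. After the program, the postcondition y - 2*r + 8 ≠ 3*r + 1 must hold; in canonical form it is y ≠ 5*r - 7.
Before assert 3*t - 3 ≤ -2: 3*t ≤ 1 ∧ y ≠ 5*r - 7
Before r := r - 1: 3*t ≤ 1 ∧ y ≠ 5*r - 12
Before y := y - t + 9: 3*t ≤ 1 ∧ y ≠ 5*r + t - 21
Before r := 2*t - 6: 3*t ≤ 1 ∧ y ≠ 11*t - 51
Before t := y + 3: 3*y ≤ -8 ∧ 10*y ≠ 18
Answer: WP = 3*y ≤ -8 ∧ 10*y ≠ 18


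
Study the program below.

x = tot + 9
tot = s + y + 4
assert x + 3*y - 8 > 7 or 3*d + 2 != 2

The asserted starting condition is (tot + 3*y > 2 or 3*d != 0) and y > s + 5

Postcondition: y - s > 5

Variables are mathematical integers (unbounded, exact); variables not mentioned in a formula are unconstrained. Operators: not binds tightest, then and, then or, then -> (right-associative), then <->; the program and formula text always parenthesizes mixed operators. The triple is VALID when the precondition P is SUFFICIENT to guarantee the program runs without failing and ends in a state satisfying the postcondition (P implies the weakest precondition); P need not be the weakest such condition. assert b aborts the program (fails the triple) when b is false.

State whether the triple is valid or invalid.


Working backward. After the program, the postcondition y - s > 5 must hold; in canonical form it is y > s + 5.
Before assert x + 3*y - 8 > 7 or 3*d + 2 != 2: (x + 3*y > 15 or 3*d != 0) and y > s + 5
Before tot := s + y + 4: (x + 3*y > 15 or 3*d != 0) and y > s + 5
Before x := tot + 9: (tot + 3*y > 6 or 3*d != 0) and y > s + 5
The weakest precondition is (tot + 3*y > 6 or 3*d != 0) and y > s + 5.
Check whether (tot + 3*y > 2 or 3*d != 0) and y > s + 5 implies it.
Countermodel: at the initial state d = 0, s = -5, tot = 0, y = 1, the precondition holds but the weakest precondition fails.
Answer: invalid


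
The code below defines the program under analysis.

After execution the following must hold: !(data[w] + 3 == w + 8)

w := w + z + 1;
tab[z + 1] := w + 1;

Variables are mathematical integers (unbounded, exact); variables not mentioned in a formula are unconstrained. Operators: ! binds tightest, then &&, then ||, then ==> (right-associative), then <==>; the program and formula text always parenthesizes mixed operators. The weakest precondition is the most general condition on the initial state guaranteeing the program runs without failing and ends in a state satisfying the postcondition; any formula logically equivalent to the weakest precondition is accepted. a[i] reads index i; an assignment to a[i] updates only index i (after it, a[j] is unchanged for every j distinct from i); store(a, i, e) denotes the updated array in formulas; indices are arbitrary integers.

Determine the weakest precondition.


Working backward. After the program, the postcondition !(data[w] + 3 == w + 8) must hold; in canonical form it is !(data[w] == w + 5).
Before tab[z + 1] := w + 1: !(data[w] == w + 5)
Before w := w + z + 1: !(data[w + z + 1] == w + z + 6)
Answer: WP = !(data[w + z + 1] == w + z + 6)


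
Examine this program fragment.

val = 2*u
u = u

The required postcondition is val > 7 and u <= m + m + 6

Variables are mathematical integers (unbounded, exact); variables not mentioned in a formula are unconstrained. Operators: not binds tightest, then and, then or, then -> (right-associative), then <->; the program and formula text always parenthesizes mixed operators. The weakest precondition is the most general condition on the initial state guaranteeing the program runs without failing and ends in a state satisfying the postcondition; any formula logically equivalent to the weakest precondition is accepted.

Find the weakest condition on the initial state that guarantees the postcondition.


Working backward. After the program, the postcondition val > 7 and u <= m + m + 6 must hold; in canonical form it is val > 7 and u <= 2*m + 6.
Before u := u: val > 7 and u <= 2*m + 6
Before val := 2*u: 2*u > 7 and u <= 2*m + 6
Answer: WP = 2*u > 7 and u <= 2*m + 6


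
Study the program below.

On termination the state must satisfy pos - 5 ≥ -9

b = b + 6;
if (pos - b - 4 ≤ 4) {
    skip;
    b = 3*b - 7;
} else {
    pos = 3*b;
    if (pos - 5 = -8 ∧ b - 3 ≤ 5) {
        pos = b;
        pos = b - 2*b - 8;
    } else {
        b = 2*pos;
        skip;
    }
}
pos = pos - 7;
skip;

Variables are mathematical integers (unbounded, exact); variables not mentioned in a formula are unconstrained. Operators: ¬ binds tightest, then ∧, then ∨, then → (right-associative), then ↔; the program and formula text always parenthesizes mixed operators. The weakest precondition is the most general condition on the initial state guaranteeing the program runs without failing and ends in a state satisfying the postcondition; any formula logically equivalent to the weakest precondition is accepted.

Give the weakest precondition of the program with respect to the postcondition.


Working backward. After the program, the postcondition pos - 5 ≥ -9 must hold; in canonical form it is pos ≥ -4.
Before skip: pos ≥ -4
Before pos := pos - 7: pos ≥ 3
Then branch requires pos ≥ 3; else branch requires ((3*b = -3 ∧ b ≤ 8) → b ≤ -11) ∧ ((¬(3*b = -3 ∧ b ≤ 8)) → 3*b ≥ 3).
Before the if: (pos ≤ b + 8 → pos ≥ 3) ∧ ((¬(pos ≤ b + 8)) → (((3*b = -3 ∧ b ≤ 8) → b ≤ -11) ∧ ((¬(3*b = -3 ∧ b ≤ 8)) → 3*b ≥ 3)))
Before b := b + 6: (pos ≤ b + 14 → pos ≥ 3) ∧ ((¬(pos ≤ b + 14)) → (((3*b = -21 ∧ b ≤ 2) → b ≤ -17) ∧ ((¬(3*b = -21 ∧ b ≤ 2)) → 3*b ≥ -15)))
Answer: WP = (pos ≤ b + 14 → pos ≥ 3) ∧ ((¬(pos ≤ b + 14)) → (((3*b = -21 ∧ b ≤ 2) → b ≤ -17) ∧ ((¬(3*b = -21 ∧ b ≤ 2)) → 3*b ≥ -15)))


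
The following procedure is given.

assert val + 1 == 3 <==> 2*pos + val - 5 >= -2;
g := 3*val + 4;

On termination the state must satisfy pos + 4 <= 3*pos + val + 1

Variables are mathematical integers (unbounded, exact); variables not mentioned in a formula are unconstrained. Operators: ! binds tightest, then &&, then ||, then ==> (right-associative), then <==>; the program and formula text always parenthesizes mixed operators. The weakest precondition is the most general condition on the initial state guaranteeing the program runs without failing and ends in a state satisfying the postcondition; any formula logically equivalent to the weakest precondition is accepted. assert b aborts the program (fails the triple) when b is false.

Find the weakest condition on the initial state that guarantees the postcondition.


Working backward. After the program, the postcondition pos + 4 <= 3*pos + val + 1 must hold; in canonical form it is 2*pos + val >= 3.
Before g := 3*val + 4: 2*pos + val >= 3
Before assert val + 1 == 3 <==> 2*pos + val - 5 >= -2: (val == 2 <==> 2*pos + val >= 3) && 2*pos + val >= 3
Answer: WP = (val == 2 <==> 2*pos + val >= 3) && 2*pos + val >= 3


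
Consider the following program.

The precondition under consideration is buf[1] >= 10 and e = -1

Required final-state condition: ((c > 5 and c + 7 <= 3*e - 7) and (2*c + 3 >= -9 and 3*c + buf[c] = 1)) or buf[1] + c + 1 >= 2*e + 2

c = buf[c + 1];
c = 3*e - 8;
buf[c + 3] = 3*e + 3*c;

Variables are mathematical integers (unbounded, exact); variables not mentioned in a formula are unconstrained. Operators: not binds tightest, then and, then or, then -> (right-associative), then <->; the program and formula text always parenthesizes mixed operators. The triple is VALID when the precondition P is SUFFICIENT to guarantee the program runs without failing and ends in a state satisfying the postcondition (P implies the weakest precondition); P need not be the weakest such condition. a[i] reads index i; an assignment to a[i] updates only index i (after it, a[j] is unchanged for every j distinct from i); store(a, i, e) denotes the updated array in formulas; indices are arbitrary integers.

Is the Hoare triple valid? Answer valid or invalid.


Working backward. After the program, the postcondition ((c > 5 and c + 7 <= 3*e - 7) and (2*c + 3 >= -9 and 3*c + buf[c] = 1)) or buf[1] + c + 1 >= 2*e + 2 must hold; in canonical form it is (c > 5 and c <= 3*e - 14 and 2*c >= -12 and buf[c] + 3*c = 1) or buf[1] + c >= 2*e + 1.
Before buf[c + 3] := 3*e + 3*c: (c > 5 and c <= 3*e - 14 and 2*c >= -12 and store(buf, c + 3, 3*c + 3*e)[c] + 3*c = 1) or store(buf, c + 3, 3*c + 3*e)[1] + c >= 2*e + 1
Before c := 3*e - 8: store(buf, 3*e - 5, 12*e - 24)[1] + e >= 9
Before c := buf[c + 1]: store(buf, 3*e - 5, 12*e - 24)[1] + e >= 9
The weakest precondition is store(buf, 3*e - 5, 12*e - 24)[1] + e >= 9.
Check whether buf[1] >= 10 and e = -1 implies it.
Every state satisfying the precondition satisfies the weakest precondition: the implication holds.
Answer: valid


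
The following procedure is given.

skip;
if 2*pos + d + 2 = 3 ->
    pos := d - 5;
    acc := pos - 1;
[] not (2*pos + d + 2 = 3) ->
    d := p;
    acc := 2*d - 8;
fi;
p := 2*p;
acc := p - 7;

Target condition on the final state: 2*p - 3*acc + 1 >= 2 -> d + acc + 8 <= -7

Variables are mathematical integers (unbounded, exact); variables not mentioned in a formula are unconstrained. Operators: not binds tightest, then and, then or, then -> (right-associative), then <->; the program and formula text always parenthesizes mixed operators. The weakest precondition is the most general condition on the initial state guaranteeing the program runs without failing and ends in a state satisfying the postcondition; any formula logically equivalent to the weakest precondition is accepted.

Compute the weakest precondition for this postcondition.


Working backward. After the program, the postcondition 2*p - 3*acc + 1 >= 2 -> d + acc + 8 <= -7 must hold; in canonical form it is 2*p >= 3*acc + 1 -> acc + d <= -15.
Before acc := p - 7: p <= 20 -> d + p <= -8
Before p := 2*p: 2*p <= 20 -> d + 2*p <= -8
Then branch requires 2*p <= 20 -> d + 2*p <= -8; else branch requires 2*p <= 20 -> 3*p <= -8.
Before the if: (d + 2*pos = 1 -> (2*p <= 20 -> d + 2*p <= -8)) and ((not (d + 2*pos = 1)) -> (2*p <= 20 -> 3*p <= -8))
Before skip: (d + 2*pos = 1 -> (2*p <= 20 -> d + 2*p <= -8)) and ((not (d + 2*pos = 1)) -> (2*p <= 20 -> 3*p <= -8))
Answer: WP = (d + 2*pos = 1 -> (2*p <= 20 -> d + 2*p <= -8)) and ((not (d + 2*pos = 1)) -> (2*p <= 20 -> 3*p <= -8))


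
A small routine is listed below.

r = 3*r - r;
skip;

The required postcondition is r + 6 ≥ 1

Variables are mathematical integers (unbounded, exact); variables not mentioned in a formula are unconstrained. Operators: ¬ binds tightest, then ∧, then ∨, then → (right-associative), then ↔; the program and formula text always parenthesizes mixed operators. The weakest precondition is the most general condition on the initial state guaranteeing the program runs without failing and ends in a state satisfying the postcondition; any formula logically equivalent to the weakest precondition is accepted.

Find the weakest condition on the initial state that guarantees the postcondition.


Working backward. After the program, the postcondition r + 6 ≥ 1 must hold; in canonical form it is r ≥ -5.
Before skip: r ≥ -5
Before r := 3*r - r: 2*r ≥ -5
Answer: WP = 2*r ≥ -5


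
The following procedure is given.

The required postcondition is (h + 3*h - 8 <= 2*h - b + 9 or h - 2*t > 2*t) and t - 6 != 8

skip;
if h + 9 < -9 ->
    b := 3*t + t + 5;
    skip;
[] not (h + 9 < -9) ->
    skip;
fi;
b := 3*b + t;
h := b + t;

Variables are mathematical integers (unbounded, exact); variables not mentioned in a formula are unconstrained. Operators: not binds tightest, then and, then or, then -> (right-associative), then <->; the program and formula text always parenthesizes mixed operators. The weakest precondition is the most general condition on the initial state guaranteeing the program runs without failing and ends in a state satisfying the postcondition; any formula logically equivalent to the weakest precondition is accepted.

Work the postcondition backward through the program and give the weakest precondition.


Working backward. After the program, the postcondition (h + 3*h - 8 <= 2*h - b + 9 or h - 2*t > 2*t) and t - 6 != 8 must hold; in canonical form it is (b + 2*h <= 17 or h > 4*t) and t != 14.
Before h := b + t: (3*b + 2*t <= 17 or b > 3*t) and t != 14
Before b := 3*b + t: (9*b + 5*t <= 17 or 3*b > 2*t) and t != 14
Then branch requires (41*t <= -28 or 10*t > -15) and t != 14; else branch requires (9*b + 5*t <= 17 or 3*b > 2*t) and t != 14.
Before the if: (h < -18 -> ((41*t <= -28 or 10*t > -15) and t != 14)) and ((not (h < -18)) -> ((9*b + 5*t <= 17 or 3*b > 2*t) and t != 14))
Before skip: (h < -18 -> ((41*t <= -28 or 10*t > -15) and t != 14)) and ((not (h < -18)) -> ((9*b + 5*t <= 17 or 3*b > 2*t) and t != 14))
Answer: WP = (h < -18 -> ((41*t <= -28 or 10*t > -15) and t != 14)) and ((not (h < -18)) -> ((9*b + 5*t <= 17 or 3*b > 2*t) and t != 14))


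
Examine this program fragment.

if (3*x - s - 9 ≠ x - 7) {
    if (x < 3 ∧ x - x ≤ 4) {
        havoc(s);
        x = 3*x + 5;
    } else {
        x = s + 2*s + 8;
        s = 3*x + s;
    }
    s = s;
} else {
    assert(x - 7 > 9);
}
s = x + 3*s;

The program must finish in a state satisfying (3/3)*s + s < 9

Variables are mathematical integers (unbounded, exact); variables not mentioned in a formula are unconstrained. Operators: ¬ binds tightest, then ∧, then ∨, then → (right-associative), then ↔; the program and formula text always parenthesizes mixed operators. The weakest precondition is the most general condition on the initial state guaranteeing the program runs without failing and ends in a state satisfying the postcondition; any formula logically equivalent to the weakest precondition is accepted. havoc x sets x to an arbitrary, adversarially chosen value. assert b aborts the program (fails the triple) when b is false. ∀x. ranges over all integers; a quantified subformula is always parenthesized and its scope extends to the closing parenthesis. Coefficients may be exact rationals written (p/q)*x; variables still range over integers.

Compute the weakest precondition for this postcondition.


Working backward. After the program, the postcondition (3/3)*s + s < 9 must hold; in canonical form it is 2*s < 9.
Before s := x + 3*s: 6*s + 2*x < 9
Then branch requires (x < 3 → (∀s_1. 6*s_1 + 6*x < -1)) ∧ ((¬(x < 3)) → 66*s < -151); else branch requires x > 16 ∧ 6*s + 2*x < 9.
Before the if: (2*x ≠ s + 2 → ((x < 3 → (∀s_1. 6*s_1 + 6*x < -1)) ∧ ((¬(x < 3)) → 66*s < -151))) ∧ ((¬(2*x ≠ s + 2)) → (x > 16 ∧ 6*s + 2*x < 9))
Answer: WP = (2*x ≠ s + 2 → ((x < 3 → (∀s_1. 6*s_1 + 6*x < -1)) ∧ ((¬(x < 3)) → 66*s < -151))) ∧ ((¬(2*x ≠ s + 2)) → (x > 16 ∧ 6*s + 2*x < 9))


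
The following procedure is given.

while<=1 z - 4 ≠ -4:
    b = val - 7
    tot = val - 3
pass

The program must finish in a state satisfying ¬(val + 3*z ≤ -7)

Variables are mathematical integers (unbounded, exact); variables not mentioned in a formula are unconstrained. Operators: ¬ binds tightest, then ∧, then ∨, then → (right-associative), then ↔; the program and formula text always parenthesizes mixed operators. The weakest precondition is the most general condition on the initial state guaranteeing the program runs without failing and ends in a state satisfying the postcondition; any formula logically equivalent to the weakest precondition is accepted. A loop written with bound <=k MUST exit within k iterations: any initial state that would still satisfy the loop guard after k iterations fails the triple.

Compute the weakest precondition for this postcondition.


Working backward. After the program, ¬(val + 3*z ≤ -7) must hold.
Before skip: ¬(val + 3*z ≤ -7)
Before the loop (bound <=1), unroll the exhaustion recursion (WP_0 = exit-now case; WP_j = one more guarded iteration, up to j = 1):
  WP_0: (¬(z ≠ 0)) ∧ (¬(val + 3*z ≤ -7))
  WP_1: (z ≠ 0 → ((¬(z ≠ 0)) ∧ (¬(val + 3*z ≤ -7)))) ∧ ((¬(z ≠ 0)) → (¬(val + 3*z ≤ -7)))
So before the loop: (z ≠ 0 → ((¬(z ≠ 0)) ∧ (¬(val + 3*z ≤ -7)))) ∧ ((¬(z ≠ 0)) → (¬(val + 3*z ≤ -7)))
Answer: WP = (z ≠ 0 → ((¬(z ≠ 0)) ∧ (¬(val + 3*z ≤ -7)))) ∧ ((¬(z ≠ 0)) → (¬(val + 3*z ≤ -7)))


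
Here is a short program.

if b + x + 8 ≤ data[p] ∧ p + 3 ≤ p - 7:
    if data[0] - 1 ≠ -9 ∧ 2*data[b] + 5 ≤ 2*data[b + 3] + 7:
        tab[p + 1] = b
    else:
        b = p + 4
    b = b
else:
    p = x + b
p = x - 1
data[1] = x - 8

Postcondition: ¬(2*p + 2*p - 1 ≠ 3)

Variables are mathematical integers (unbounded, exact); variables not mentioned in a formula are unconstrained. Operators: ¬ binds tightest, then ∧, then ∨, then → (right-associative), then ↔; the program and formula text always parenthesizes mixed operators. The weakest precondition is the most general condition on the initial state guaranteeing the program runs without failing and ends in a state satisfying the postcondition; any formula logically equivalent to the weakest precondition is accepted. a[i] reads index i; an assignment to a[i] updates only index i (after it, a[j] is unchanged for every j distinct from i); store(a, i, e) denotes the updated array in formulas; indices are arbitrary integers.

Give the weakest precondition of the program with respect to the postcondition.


Working backward. After the program, the postcondition ¬(2*p + 2*p - 1 ≠ 3) must hold; in canonical form it is ¬(4*p ≠ 4).
Before data[1] := x - 8: ¬(4*p ≠ 4)
Before p := x - 1: ¬(4*x ≠ 8)
Then branch requires ((data[0] ≠ -8 ∧ 2*data[b] ≤ 2*data[b + 3] + 2) → (¬(4*x ≠ 8))) ∧ ((¬(data[0] ≠ -8 ∧ 2*data[b] ≤ 2*data[b + 3] + 2)) → (¬(4*x ≠ 8))); else branch requires ¬(4*x ≠ 8).
Before the if: ¬(4*x ≠ 8)
Answer: WP = ¬(4*x ≠ 8)


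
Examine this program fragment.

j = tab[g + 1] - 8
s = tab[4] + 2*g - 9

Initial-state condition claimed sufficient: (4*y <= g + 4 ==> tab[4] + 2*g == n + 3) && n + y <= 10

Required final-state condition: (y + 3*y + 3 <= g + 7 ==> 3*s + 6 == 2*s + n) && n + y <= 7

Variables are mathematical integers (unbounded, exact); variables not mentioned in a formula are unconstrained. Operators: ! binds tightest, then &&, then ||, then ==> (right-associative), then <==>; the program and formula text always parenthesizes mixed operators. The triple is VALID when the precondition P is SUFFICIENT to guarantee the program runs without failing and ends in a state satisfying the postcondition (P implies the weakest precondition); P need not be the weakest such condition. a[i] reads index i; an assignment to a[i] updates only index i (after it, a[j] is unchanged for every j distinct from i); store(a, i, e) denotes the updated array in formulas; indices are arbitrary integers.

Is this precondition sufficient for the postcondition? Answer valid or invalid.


Working backward. After the program, the postcondition (y + 3*y + 3 <= g + 7 ==> 3*s + 6 == 2*s + n) && n + y <= 7 must hold; in canonical form it is (4*y <= g + 4 ==> s == n - 6) && n + y <= 7.
Before s := tab[4] + 2*g - 9: (4*y <= g + 4 ==> tab[4] + 2*g == n + 3) && n + y <= 7
Before j := tab[g + 1] - 8: (4*y <= g + 4 ==> tab[4] + 2*g == n + 3) && n + y <= 7
The weakest precondition is (4*y <= g + 4 ==> tab[4] + 2*g == n + 3) && n + y <= 7.
Check whether (4*y <= g + 4 ==> tab[4] + 2*g == n + 3) && n + y <= 10 implies it.
Countermodel: at the initial state g = -5, n = 8, tab = {[4] = 22, elsewhere 22}, y = 0, the precondition holds but the weakest precondition fails.
Answer: invalid


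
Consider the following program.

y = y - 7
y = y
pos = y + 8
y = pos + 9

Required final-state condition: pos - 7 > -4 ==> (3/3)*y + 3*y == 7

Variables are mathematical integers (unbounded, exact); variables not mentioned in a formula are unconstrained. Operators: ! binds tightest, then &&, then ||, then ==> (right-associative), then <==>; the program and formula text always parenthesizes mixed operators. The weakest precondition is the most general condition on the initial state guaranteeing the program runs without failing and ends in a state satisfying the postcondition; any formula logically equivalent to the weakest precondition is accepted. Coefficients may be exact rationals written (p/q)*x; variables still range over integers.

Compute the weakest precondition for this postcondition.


Working backward. After the program, the postcondition pos - 7 > -4 ==> (3/3)*y + 3*y == 7 must hold; in canonical form it is pos > 3 ==> 4*y == 7.
Before y := pos + 9: pos > 3 ==> 4*pos == -29
Before pos := y + 8: y > -5 ==> 4*y == -61
Before y := y: y > -5 ==> 4*y == -61
Before y := y - 7: y > 2 ==> 4*y == -33
Answer: WP = y > 2 ==> 4*y == -33


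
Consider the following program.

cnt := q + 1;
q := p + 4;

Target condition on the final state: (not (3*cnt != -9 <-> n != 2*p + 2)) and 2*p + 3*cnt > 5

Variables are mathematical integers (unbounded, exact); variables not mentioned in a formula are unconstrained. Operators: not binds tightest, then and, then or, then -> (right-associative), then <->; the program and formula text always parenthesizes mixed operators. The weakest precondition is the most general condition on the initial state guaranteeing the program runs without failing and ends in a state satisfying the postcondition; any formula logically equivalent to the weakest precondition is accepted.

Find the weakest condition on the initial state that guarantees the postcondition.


Working backward. After the program, the postcondition (not (3*cnt != -9 <-> n != 2*p + 2)) and 2*p + 3*cnt > 5 must hold; in canonical form it is (not (3*cnt != -9 <-> n != 2*p + 2)) and 3*cnt + 2*p > 5.
Before q := p + 4: (not (3*cnt != -9 <-> n != 2*p + 2)) and 3*cnt + 2*p > 5
Before cnt := q + 1: (not (3*q != -12 <-> n != 2*p + 2)) and 2*p + 3*q > 2
Answer: WP = (not (3*q != -12 <-> n != 2*p + 2)) and 2*p + 3*q > 2


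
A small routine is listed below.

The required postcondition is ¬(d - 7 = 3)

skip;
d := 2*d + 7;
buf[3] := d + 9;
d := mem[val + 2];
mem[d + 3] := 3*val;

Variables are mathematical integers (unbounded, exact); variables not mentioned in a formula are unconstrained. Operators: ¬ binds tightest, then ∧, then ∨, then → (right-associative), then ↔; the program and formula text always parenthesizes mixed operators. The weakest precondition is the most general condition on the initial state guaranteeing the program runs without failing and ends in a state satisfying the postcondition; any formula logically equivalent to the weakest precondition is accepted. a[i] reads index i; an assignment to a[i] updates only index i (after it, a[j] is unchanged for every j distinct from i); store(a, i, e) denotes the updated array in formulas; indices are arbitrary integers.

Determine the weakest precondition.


Working backward. After the program, the postcondition ¬(d - 7 = 3) must hold; in canonical form it is ¬(d = 10).
Before mem[d + 3] := 3*val: ¬(d = 10)
Before d := mem[val + 2]: ¬(mem[val + 2] = 10)
Before buf[3] := d + 9: ¬(mem[val + 2] = 10)
Before d := 2*d + 7: ¬(mem[val + 2] = 10)
Before skip: ¬(mem[val + 2] = 10)
Answer: WP = ¬(mem[val + 2] = 10)


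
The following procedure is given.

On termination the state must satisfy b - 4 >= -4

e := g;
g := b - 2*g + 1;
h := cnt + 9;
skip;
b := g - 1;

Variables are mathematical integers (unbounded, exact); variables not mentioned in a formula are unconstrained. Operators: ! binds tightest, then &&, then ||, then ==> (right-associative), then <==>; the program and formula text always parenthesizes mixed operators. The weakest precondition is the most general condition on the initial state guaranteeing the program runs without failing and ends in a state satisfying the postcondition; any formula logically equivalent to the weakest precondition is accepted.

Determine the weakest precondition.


Working backward. After the program, the postcondition b - 4 >= -4 must hold; in canonical form it is b >= 0.
Before b := g - 1: g >= 1
Before skip: g >= 1
Before h := cnt + 9: g >= 1
Before g := b - 2*g + 1: b >= 2*g
Before e := g: b >= 2*g
Answer: WP = b >= 2*g


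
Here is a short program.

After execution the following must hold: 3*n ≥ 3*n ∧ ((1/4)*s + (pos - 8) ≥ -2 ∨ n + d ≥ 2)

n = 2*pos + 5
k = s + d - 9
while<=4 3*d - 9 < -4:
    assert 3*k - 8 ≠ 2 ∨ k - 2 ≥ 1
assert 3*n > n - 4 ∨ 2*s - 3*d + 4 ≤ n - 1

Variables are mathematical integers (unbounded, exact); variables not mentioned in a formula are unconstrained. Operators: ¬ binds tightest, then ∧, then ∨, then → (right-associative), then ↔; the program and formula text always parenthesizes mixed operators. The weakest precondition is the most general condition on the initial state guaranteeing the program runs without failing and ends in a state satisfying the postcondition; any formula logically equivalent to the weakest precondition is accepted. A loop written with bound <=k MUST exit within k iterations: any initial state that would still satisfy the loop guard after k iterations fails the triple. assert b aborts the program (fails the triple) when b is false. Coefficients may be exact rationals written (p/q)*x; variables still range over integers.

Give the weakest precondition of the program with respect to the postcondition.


Working backward. After the program, the postcondition 3*n ≥ 3*n ∧ ((1/4)*s + (pos - 8) ≥ -2 ∨ n + d ≥ 2) must hold; in canonical form it is pos + (1/4)*s ≥ 6 ∨ d + n ≥ 2.
Before assert 3*n > n - 4 ∨ 2*s - 3*d + 4 ≤ n - 1: (2*n > -4 ∨ 2*s ≤ 3*d + n - 5) ∧ (pos + (1/4)*s ≥ 6 ∨ d + n ≥ 2)
Before the loop (bound <=4), unroll the exhaustion recursion (WP_0 = exit-now case; WP_j = one more guarded iteration, up to j = 4):
  WP_0: (¬(3*d < 5)) ∧ (2*n > -4 ∨ 2*s ≤ 3*d + n - 5) ∧ (pos + (1/4)*s ≥ 6 ∨ d + n ≥ 2)
  WP_1: (3*d < 5 → ((3*k ≠ 10 ∨ k ≥ 3) ∧ (¬(3*d < 5)) ∧ (2*n > -4 ∨ 2*s ≤ 3*d + n - 5) ∧ (pos + (1/4)*s ≥ 6 ∨ d + n ≥ 2))) ∧ ((¬(3*d < 5)) → ((2*n > -4 ∨ 2*s ≤ 3*d + n - 5) ∧ (pos + (1/4)*s ≥ 6 ∨ d + n ≥ 2)))
  WP_2: (3*d < 5 → ((3*k ≠ 10 ∨ k ≥ 3) ∧ (3*d < 5 → ((3*k ≠ 10 ∨ k ≥ 3) ∧ (¬(3*d < 5)) ∧ (2*n > -4 ∨ 2*s ≤ 3*d + n - 5) ∧ (pos + (1/4)*s ≥ 6 ∨ d + n ≥ 2))) ∧ ((¬(3*d < 5)) → ((2*n > -4 ∨ 2*s ≤ 3*d + n - 5) ∧ (pos + (1/4)*s ≥ 6 ∨ d + n ≥ 2))))) ∧ ((¬(3*d < 5)) → ((2*n > -4 ∨ 2*s ≤ 3*d + n - 5) ∧ (pos + (1/4)*s ≥ 6 ∨ d + n ≥ 2)))
  WP_3: (3*d < 5 → ((3*k ≠ 10 ∨ k ≥ 3) ∧ (3*d < 5 → ((3*k ≠ 10 ∨ k ≥ 3) ∧ (3*d < 5 → ((3*k ≠ 10 ∨ k ≥ 3) ∧ (¬(3*d < 5)) ∧ (2*n > -4 ∨ 2*s ≤ 3*d + n - 5) ∧ (pos + (1/4)*s ≥ 6 ∨ d + n ≥ 2))) ∧ ((¬(3*d < 5)) → ((2*n > -4 ∨ 2*s ≤ 3*d + n - 5) ∧ (pos + (1/4)*s ≥ 6 ∨ d + n ≥ 2))))) ∧ ((¬(3*d < 5)) → ((2*n > -4 ∨ 2*s ≤ 3*d + n - 5) ∧ (pos + (1/4)*s ≥ 6 ∨ d + n ≥ 2))))) ∧ ((¬(3*d < 5)) → ((2*n > -4 ∨ 2*s ≤ 3*d + n - 5) ∧ (pos + (1/4)*s ≥ 6 ∨ d + n ≥ 2)))
  WP_4: (3*d < 5 → ((3*k ≠ 10 ∨ k ≥ 3) ∧ (3*d < 5 → ((3*k ≠ 10 ∨ k ≥ 3) ∧ (3*d < 5 → ((3*k ≠ 10 ∨ k ≥ 3) ∧ (3*d < 5 → ((3*k ≠ 10 ∨ k ≥ 3) ∧ (¬(3*d < 5)) ∧ (2*n > -4 ∨ 2*s ≤ 3*d + n - 5) ∧ (pos + (1/4)*s ≥ 6 ∨ d + n ≥ 2))) ∧ ((¬(3*d < 5)) → ((2*n > -4 ∨ 2*s ≤ 3*d + n - 5) ∧ (pos + (1/4)*s ≥ 6 ∨ d + n ≥ 2))))) ∧ ((¬(3*d < 5)) → ((2*n > -4 ∨ 2*s ≤ 3*d + n - 5) ∧ (pos + (1/4)*s ≥ 6 ∨ d + n ≥ 2))))) ∧ ((¬(3*d < 5)) → ((2*n > -4 ∨ 2*s ≤ 3*d + n - 5) ∧ (pos + (1/4)*s ≥ 6 ∨ d + n ≥ 2))))) ∧ ((¬(3*d < 5)) → ((2*n > -4 ∨ 2*s ≤ 3*d + n - 5) ∧ (pos + (1/4)*s ≥ 6 ∨ d + n ≥ 2)))
So before the loop: (3*d < 5 → ((3*k ≠ 10 ∨ k ≥ 3) ∧ (3*d < 5 → ((3*k ≠ 10 ∨ k ≥ 3) ∧ (3*d < 5 → ((3*k ≠ 10 ∨ k ≥ 3) ∧ (3*d < 5 → ((3*k ≠ 10 ∨ k ≥ 3) ∧ (¬(3*d < 5)) ∧ (2*n > -4 ∨ 2*s ≤ 3*d + n - 5) ∧ (pos + (1/4)*s ≥ 6 ∨ d + n ≥ 2))) ∧ ((¬(3*d < 5)) → ((2*n > -4 ∨ 2*s ≤ 3*d + n - 5) ∧ (pos + (1/4)*s ≥ 6 ∨ d + n ≥ 2))))) ∧ ((¬(3*d < 5)) → ((2*n > -4 ∨ 2*s ≤ 3*d + n - 5) ∧ (pos + (1/4)*s ≥ 6 ∨ d + n ≥ 2))))) ∧ ((¬(3*d < 5)) → ((2*n > -4 ∨ 2*s ≤ 3*d + n - 5) ∧ (pos + (1/4)*s ≥ 6 ∨ d + n ≥ 2))))) ∧ ((¬(3*d < 5)) → ((2*n > -4 ∨ 2*s ≤ 3*d + n - 5) ∧ (pos + (1/4)*s ≥ 6 ∨ d + n ≥ 2)))
Before k := s + d - 9: (3*d < 5 → ((3*d + 3*s ≠ 37 ∨ d + s ≥ 12) ∧ (3*d < 5 → ((3*d + 3*s ≠ 37 ∨ d + s ≥ 12) ∧ (3*d < 5 → ((3*d + 3*s ≠ 37 ∨ d + s ≥ 12) ∧ (3*d < 5 → ((3*d + 3*s ≠ 37 ∨ d + s ≥ 12) ∧ (¬(3*d < 5)) ∧ (2*n > -4 ∨ 2*s ≤ 3*d + n - 5) ∧ (pos + (1/4)*s ≥ 6 ∨ d + n ≥ 2))) ∧ ((¬(3*d < 5)) → ((2*n > -4 ∨ 2*s ≤ 3*d + n - 5) ∧ (pos + (1/4)*s ≥ 6 ∨ d + n ≥ 2))))) ∧ ((¬(3*d < 5)) → ((2*n > -4 ∨ 2*s ≤ 3*d + n - 5) ∧ (pos + (1/4)*s ≥ 6 ∨ d + n ≥ 2))))) ∧ ((¬(3*d < 5)) → ((2*n > -4 ∨ 2*s ≤ 3*d + n - 5) ∧ (pos + (1/4)*s ≥ 6 ∨ d + n ≥ 2))))) ∧ ((¬(3*d < 5)) → ((2*n > -4 ∨ 2*s ≤ 3*d + n - 5) ∧ (pos + (1/4)*s ≥ 6 ∨ d + n ≥ 2)))
Before n := 2*pos + 5: (3*d < 5 → ((3*d + 3*s ≠ 37 ∨ d + s ≥ 12) ∧ (3*d < 5 → ((3*d + 3*s ≠ 37 ∨ d + s ≥ 12) ∧ (3*d < 5 → ((3*d + 3*s ≠ 37 ∨ d + s ≥ 12) ∧ (3*d < 5 → ((3*d + 3*s ≠ 37 ∨ d + s ≥ 12) ∧ (¬(3*d < 5)) ∧ (4*pos > -14 ∨ 2*s ≤ 3*d + 2*pos) ∧ (pos + (1/4)*s ≥ 6 ∨ d + 2*pos ≥ -3))) ∧ ((¬(3*d < 5)) → ((4*pos > -14 ∨ 2*s ≤ 3*d + 2*pos) ∧ (pos + (1/4)*s ≥ 6 ∨ d + 2*pos ≥ -3))))) ∧ ((¬(3*d < 5)) → ((4*pos > -14 ∨ 2*s ≤ 3*d + 2*pos) ∧ (pos + (1/4)*s ≥ 6 ∨ d + 2*pos ≥ -3))))) ∧ ((¬(3*d < 5)) → ((4*pos > -14 ∨ 2*s ≤ 3*d + 2*pos) ∧ (pos + (1/4)*s ≥ 6 ∨ d + 2*pos ≥ -3))))) ∧ ((¬(3*d < 5)) → ((4*pos > -14 ∨ 2*s ≤ 3*d + 2*pos) ∧ (pos + (1/4)*s ≥ 6 ∨ d + 2*pos ≥ -3)))
Answer: WP = (3*d < 5 → ((3*d + 3*s ≠ 37 ∨ d + s ≥ 12) ∧ (3*d < 5 → ((3*d + 3*s ≠ 37 ∨ d + s ≥ 12) ∧ (3*d < 5 → ((3*d + 3*s ≠ 37 ∨ d + s ≥ 12) ∧ (3*d < 5 → ((3*d + 3*s ≠ 37 ∨ d + s ≥ 12) ∧ (¬(3*d < 5)) ∧ (4*pos > -14 ∨ 2*s ≤ 3*d + 2*pos) ∧ (pos + (1/4)*s ≥ 6 ∨ d + 2*pos ≥ -3))) ∧ ((¬(3*d < 5)) → ((4*pos > -14 ∨ 2*s ≤ 3*d + 2*pos) ∧ (pos + (1/4)*s ≥ 6 ∨ d + 2*pos ≥ -3))))) ∧ ((¬(3*d < 5)) → ((4*pos > -14 ∨ 2*s ≤ 3*d + 2*pos) ∧ (pos + (1/4)*s ≥ 6 ∨ d + 2*pos ≥ -3))))) ∧ ((¬(3*d < 5)) → ((4*pos > -14 ∨ 2*s ≤ 3*d + 2*pos) ∧ (pos + (1/4)*s ≥ 6 ∨ d + 2*pos ≥ -3))))) ∧ ((¬(3*d < 5)) → ((4*pos > -14 ∨ 2*s ≤ 3*d + 2*pos) ∧ (pos + (1/4)*s ≥ 6 ∨ d + 2*pos ≥ -3)))


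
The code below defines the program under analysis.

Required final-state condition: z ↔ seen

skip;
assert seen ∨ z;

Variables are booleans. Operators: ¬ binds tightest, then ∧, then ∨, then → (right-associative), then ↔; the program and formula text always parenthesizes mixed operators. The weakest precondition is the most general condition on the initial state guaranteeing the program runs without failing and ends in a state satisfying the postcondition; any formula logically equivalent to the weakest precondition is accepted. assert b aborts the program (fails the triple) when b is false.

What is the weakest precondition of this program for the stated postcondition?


Working backward. After the program, z ↔ seen must hold.
Before assert seen ∨ z: (seen ∨ z) ∧ (z ↔ seen)
Before skip: (seen ∨ z) ∧ (z ↔ seen)
Answer: WP = (seen ∨ z) ∧ (z ↔ seen)


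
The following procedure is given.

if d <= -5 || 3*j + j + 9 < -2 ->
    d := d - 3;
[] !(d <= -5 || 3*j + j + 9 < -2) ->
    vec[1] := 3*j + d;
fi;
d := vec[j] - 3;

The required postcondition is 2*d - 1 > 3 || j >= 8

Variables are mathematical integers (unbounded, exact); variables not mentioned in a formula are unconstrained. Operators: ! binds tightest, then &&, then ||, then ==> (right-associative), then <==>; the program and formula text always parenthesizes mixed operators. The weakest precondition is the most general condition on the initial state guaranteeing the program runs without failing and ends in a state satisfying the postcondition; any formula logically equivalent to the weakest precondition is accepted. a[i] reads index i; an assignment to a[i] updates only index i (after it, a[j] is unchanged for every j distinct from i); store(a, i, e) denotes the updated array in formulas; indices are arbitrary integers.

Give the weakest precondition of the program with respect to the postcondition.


Working backward. After the program, the postcondition 2*d - 1 > 3 || j >= 8 must hold; in canonical form it is 2*d > 4 || j >= 8.
Before d := vec[j] - 3: 2*vec[j] > 10 || j >= 8
Then branch requires 2*vec[j] > 10 || j >= 8; else branch requires 2*store(vec, 1, d + 3*j)[j] > 10 || j >= 8.
Before the if: ((d <= -5 || 4*j < -11) ==> (2*vec[j] > 10 || j >= 8)) && ((!(d <= -5 || 4*j < -11)) ==> (2*store(vec, 1, d + 3*j)[j] > 10 || j >= 8))
Answer: WP = ((d <= -5 || 4*j < -11) ==> (2*vec[j] > 10 || j >= 8)) && ((!(d <= -5 || 4*j < -11)) ==> (2*store(vec, 1, d + 3*j)[j] > 10 || j >= 8))


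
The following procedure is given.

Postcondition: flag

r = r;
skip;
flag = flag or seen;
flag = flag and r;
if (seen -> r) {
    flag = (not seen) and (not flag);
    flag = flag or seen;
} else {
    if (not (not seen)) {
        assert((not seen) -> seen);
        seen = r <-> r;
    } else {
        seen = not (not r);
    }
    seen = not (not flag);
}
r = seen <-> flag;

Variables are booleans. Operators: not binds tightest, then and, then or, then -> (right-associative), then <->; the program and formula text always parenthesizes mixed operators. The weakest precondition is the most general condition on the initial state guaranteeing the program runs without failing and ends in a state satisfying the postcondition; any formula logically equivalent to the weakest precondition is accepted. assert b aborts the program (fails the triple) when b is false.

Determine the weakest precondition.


Working backward. After the program, flag must hold.
Before r := seen <-> flag: flag
Then branch requires ((not seen) and (not flag)) or seen; else branch requires (seen -> (((not seen) -> seen) and flag)) and ((not seen) -> flag).
Before the if: ((seen -> r) -> (((not seen) and (not flag)) or seen)) and ((not (seen -> r)) -> ((seen -> (((not seen) -> seen) and flag)) and ((not seen) -> flag)))
Before flag := flag and r: ((seen -> r) -> (((not seen) and (not (flag and r))) or seen)) and ((not (seen -> r)) -> ((seen -> (((not seen) -> seen) and flag and r)) and ((not seen) -> (flag and r))))
Before flag := flag or seen: ((seen -> r) -> (((not seen) and (not ((flag or seen) and r))) or seen)) and ((not (seen -> r)) -> ((seen -> (((not seen) -> seen) and (flag or seen) and r)) and ((not seen) -> ((flag or seen) and r))))
Before skip: ((seen -> r) -> (((not seen) and (not ((flag or seen) and r))) or seen)) and ((not (seen -> r)) -> ((seen -> (((not seen) -> seen) and (flag or seen) and r)) and ((not seen) -> ((flag or seen) and r))))
Before r := r: ((seen -> r) -> (((not seen) and (not ((flag or seen) and r))) or seen)) and ((not (seen -> r)) -> ((seen -> (((not seen) -> seen) and (flag or seen) and r)) and ((not seen) -> ((flag or seen) and r))))
Answer: WP = ((seen -> r) -> (((not seen) and (not ((flag or seen) and r))) or seen)) and ((not (seen -> r)) -> ((seen -> (((not seen) -> seen) and (flag or seen) and r)) and ((not seen) -> ((flag or seen) and r))))


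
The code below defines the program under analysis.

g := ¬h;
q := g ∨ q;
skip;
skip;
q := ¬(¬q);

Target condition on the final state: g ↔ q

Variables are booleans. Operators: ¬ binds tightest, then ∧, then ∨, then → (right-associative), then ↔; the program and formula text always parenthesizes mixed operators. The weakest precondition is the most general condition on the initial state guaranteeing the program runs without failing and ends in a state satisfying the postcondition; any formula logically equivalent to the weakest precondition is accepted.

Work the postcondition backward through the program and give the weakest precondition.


Working backward. After the program, g ↔ q must hold.
Before q := ¬(¬q): g ↔ q
Before skip: g ↔ q
Before skip: g ↔ q
Before q := g ∨ q: g ↔ (g ∨ q)
Before g := ¬h: (¬h) ↔ ((¬h) ∨ q)
Answer: WP = (¬h) ↔ ((¬h) ∨ q)


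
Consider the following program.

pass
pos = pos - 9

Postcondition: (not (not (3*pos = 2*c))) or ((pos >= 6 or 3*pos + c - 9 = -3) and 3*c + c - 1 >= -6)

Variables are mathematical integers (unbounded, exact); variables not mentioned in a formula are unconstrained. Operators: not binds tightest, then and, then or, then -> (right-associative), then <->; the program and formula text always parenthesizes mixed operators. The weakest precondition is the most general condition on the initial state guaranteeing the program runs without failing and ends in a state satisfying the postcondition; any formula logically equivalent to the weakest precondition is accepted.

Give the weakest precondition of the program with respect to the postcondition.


Working backward. After the program, the postcondition (not (not (3*pos = 2*c))) or ((pos >= 6 or 3*pos + c - 9 = -3) and 3*c + c - 1 >= -6) must hold; in canonical form it is 3*pos = 2*c or ((pos >= 6 or c + 3*pos = 6) and 4*c >= -5).
Before pos := pos - 9: 3*pos = 2*c + 27 or ((pos >= 15 or c + 3*pos = 33) and 4*c >= -5)
Before skip: 3*pos = 2*c + 27 or ((pos >= 15 or c + 3*pos = 33) and 4*c >= -5)
Answer: WP = 3*pos = 2*c + 27 or ((pos >= 15 or c + 3*pos = 33) and 4*c >= -5)
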